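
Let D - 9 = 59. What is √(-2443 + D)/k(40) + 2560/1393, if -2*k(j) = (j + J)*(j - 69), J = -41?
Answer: 2560/1393 - 10*I*√95/29 ≈ 1.8378 - 3.361*I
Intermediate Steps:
D = 68 (D = 9 + 59 = 68)
k(j) = -(-69 + j)*(-41 + j)/2 (k(j) = -(j - 41)*(j - 69)/2 = -(-41 + j)*(-69 + j)/2 = -(-69 + j)*(-41 + j)/2)
√(-2443 + D)/k(40) + 2560/1393 = √(-2443 + 68)/(-2829/2 + 55*40 - ½*40²) + 2560/1393 = √(-2375)/(-2829/2 + 2200 - ½*1600) + 2560*(1/1393) = (5*I*√95)/(-2829/2 + 2200 - 800) + 2560/1393 = (5*I*√95)/(-29/2) + 2560/1393 = (5*I*√95)*(-2/29) + 2560/1393 = -10*I*√95/29 + 2560/1393 = 2560/1393 - 10*I*√95/29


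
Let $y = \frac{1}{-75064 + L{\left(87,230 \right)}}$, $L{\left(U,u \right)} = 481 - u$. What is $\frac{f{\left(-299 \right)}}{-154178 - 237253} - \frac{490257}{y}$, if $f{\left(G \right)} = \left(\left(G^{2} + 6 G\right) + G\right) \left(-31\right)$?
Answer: $\frac{14356748450919119}{391431} \approx 3.6678 \cdot 10^{10}$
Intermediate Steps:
$f{\left(G \right)} = - 217 G - 31 G^{2}$ ($f{\left(G \right)} = \left(G^{2} + 7 G\right) \left(-31\right) = - 217 G - 31 G^{2}$)
$y = - \frac{1}{74813}$ ($y = \frac{1}{-75064 + \left(481 - 230\right)} = \frac{1}{-75064 + 251} = \frac{1}{-74813} = - \frac{1}{74813} \approx -1.3367 \cdot 10^{-5}$)
$\frac{f{\left(-299 \right)}}{-154178 - 237253} - \frac{490257}{y} = \frac{\left(-31\right) \left(-299\right) \left(7 - 299\right)}{-154178 - 237253} - \frac{490257}{- \frac{1}{74813}} = \frac{\left(-31\right) \left(-299\right) \left(-292\right)}{-154178 - 237253} - -36677596941 = - \frac{2706548}{-391431} + 36677596941 = \left(-2706548\right) \left(- \frac{1}{391431}\right) + 36677596941 = \frac{2706548}{391431} + 36677596941 = \frac{14356748450919119}{391431}$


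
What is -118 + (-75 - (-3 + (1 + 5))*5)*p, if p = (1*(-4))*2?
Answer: 602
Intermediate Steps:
p = -8 (p = -4*2 = -8)
-118 + (-75 - (-3 + (1 + 5))*5)*p = -118 + (-75 - (-3 + (1 + 5))*5)*(-8) = -118 + (-75 - (-3 + 6)*5)*(-8) = -118 + (-75 - 3*5)*(-8) = -118 + (-75 - 1*15)*(-8) = -118 + (-75 - 15)*(-8) = -118 - 90*(-8) = -118 + 720 = 602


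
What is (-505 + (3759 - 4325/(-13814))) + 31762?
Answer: 483715349/13814 ≈ 35016.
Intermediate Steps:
(-505 + (3759 - 4325/(-13814))) + 31762 = (-505 + (3759 - 4325*(-1/13814))) + 31762 = (-505 + (3759 + 4325/13814)) + 31762 = (-505 + 51931151/13814) + 31762 = 44955081/13814 + 31762 = 483715349/13814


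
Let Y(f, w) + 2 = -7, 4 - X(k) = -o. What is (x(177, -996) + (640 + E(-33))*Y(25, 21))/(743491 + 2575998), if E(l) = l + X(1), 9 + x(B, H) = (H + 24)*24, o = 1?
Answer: -28845/3319489 ≈ -0.0086896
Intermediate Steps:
X(k) = 5 (X(k) = 4 - (-1) = 4 - 1*(-1) = 4 + 1 = 5)
Y(f, w) = -9 (Y(f, w) = -2 - 7 = -9)
x(B, H) = 567 + 24*H (x(B, H) = -9 + (H + 24)*24 = -9 + (24 + H)*24 = -9 + (576 + 24*H) = 567 + 24*H)
E(l) = 5 + l (E(l) = l + 5 = 5 + l)
(x(177, -996) + (640 + E(-33))*Y(25, 21))/(743491 + 2575998) = ((567 + 24*(-996)) + (640 + (5 - 33))*(-9))/(743491 + 2575998) = ((567 - 23904) + (640 - 28)*(-9))/3319489 = (-23337 + 612*(-9))*(1/3319489) = (-23337 - 5508)*(1/3319489) = -28845*1/3319489 = -28845/3319489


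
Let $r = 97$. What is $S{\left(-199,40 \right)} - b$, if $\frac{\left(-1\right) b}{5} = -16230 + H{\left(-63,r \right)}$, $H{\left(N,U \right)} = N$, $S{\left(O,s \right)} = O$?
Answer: $-81664$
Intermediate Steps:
$b = 81465$ ($b = - 5 \left(-16230 - 63\right) = \left(-5\right) \left(-16293\right) = 81465$)
$S{\left(-199,40 \right)} - b = -199 - 81465 = -81664$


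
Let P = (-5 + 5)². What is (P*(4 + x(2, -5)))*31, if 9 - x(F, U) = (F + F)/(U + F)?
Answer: 0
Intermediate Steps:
x(F, U) = 9 - 2*F/(F + U) (x(F, U) = 9 - (F + F)/(U + F) = 9 - 2*F/(F + U))
P = 0 (P = 0² = 0)
(P*(4 + x(2, -5)))*31 = (0*(4 + (7*2 + 9*(-5))/(2 - 5)))*31 = (0*(4 + (14 - 45)/(-3)))*31 = (0*(4 - ⅓*(-31)))*31 = (0*(4 + 31/3))*31 = (0*(43/3))*31 = 0*31 = 0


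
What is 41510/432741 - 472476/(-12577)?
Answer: 204981807986/5442583557 ≈ 37.663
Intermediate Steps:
41510/432741 - 472476/(-12577) = 41510*(1/432741) - 472476*(-1/12577) = 41510/432741 + 472476/12577 = 204981807986/5442583557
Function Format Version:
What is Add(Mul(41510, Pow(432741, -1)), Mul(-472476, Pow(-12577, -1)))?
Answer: Rational(204981807986, 5442583557) ≈ 37.663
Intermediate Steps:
Add(Mul(41510, Pow(432741, -1)), Mul(-472476, Pow(-12577, -1))) = Add(Mul(41510, Rational(1, 432741)), Mul(-472476, Rational(-1, 12577))) = Add(Rational(41510, 432741), Rational(472476, 12577)) = Rational(204981807986, 5442583557)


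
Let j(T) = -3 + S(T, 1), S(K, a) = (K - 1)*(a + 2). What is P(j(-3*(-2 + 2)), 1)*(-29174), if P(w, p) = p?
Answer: -29174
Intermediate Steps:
S(K, a) = (-1 + K)*(2 + a)
j(T) = -6 + 3*T (j(T) = -3 + (-2 - 1*1 + 2*T + T*1) = -3 + (-2 - 1 + 2*T + T) = -3 + (-3 + 3*T) = -6 + 3*T)
P(j(-3*(-2 + 2)), 1)*(-29174) = 1*(-29174) = -29174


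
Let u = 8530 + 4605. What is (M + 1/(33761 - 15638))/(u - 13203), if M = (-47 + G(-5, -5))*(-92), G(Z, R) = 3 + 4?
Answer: -66692641/1232364 ≈ -54.118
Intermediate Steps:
G(Z, R) = 7
u = 13135
M = 3680 (M = (-47 + 7)*(-92) = -40*(-92) = 3680)
(M + 1/(33761 - 15638))/(u - 13203) = (3680 + 1/(33761 - 15638))/(13135 - 13203) = (3680 + 1/18123)/(-68) = (3680 + 1/18123)*(-1/68) = (66692641/18123)*(-1/68) = -66692641/1232364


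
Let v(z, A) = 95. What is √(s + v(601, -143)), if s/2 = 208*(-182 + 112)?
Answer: 15*I*√129 ≈ 170.37*I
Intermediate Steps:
s = -29120 (s = 2*(208*(-182 + 112)) = 2*(208*(-70)) = 2*(-14560) = -29120)
√(s + v(601, -143)) = √(-29120 + 95) = √(-29025) = 15*I*√129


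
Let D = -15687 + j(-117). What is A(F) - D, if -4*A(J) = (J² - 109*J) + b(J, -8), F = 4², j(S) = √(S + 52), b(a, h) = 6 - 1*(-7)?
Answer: 64223/4 - I*√65 ≈ 16056.0 - 8.0623*I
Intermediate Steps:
b(a, h) = 13 (b(a, h) = 6 + 7 = 13)
j(S) = √(52 + S)
F = 16
A(J) = -13/4 - J²/4 + 109*J/4 (A(J) = -((J² - 109*J) + 13)/4 = -(13 + J² - 109*J)/4 = -13/4 - J²/4 + 109*J/4)
D = -15687 + I*√65 (D = -15687 + √(52 - 117) = -15687 + √(-65) = -15687 + I*√65 ≈ -15687.0 + 8.0623*I)
A(F) - D = (-13/4 - ¼*16² + (109/4)*16) - (-15687 + I*√65) = (-13/4 - ¼*256 + 436) + (15687 - I*√65) = (-13/4 - 64 + 436) + (15687 - I*√65) = 1475/4 + (15687 - I*√65) = 64223/4 - I*√65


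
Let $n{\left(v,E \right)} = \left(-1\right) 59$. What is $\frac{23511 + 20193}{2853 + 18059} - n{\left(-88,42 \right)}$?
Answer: $\frac{159689}{2614} \approx 61.09$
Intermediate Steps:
$n{\left(v,E \right)} = -59$
$\frac{23511 + 20193}{2853 + 18059} - n{\left(-88,42 \right)} = \frac{23511 + 20193}{2853 + 18059} - -59 = \frac{43704}{20912} + 59 = 43704 \cdot \frac{1}{20912} + 59 = \frac{5463}{2614} + 59 = \frac{159689}{2614}$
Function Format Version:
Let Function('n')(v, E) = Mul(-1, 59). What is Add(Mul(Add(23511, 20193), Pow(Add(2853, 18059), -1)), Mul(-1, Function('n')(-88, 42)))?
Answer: Rational(159689, 2614) ≈ 61.090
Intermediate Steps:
Function('n')(v, E) = -59
Add(Mul(Add(23511, 20193), Pow(Add(2853, 18059), -1)), Mul(-1, Function('n')(-88, 42))) = Add(Mul(Add(23511, 20193), Pow(Add(2853, 18059), -1)), Mul(-1, -59)) = Add(Mul(43704, Pow(20912, -1)), 59) = Add(Mul(43704, Rational(1, 20912)), 59) = Add(Rational(5463, 2614), 59) = Rational(159689, 2614)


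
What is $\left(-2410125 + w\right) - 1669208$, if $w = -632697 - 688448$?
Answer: $-5400478$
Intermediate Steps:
$w = -1321145$
$\left(-2410125 + w\right) - 1669208 = \left(-2410125 - 1321145\right) - 1669208 = -3731270 - 1669208 = -5400478$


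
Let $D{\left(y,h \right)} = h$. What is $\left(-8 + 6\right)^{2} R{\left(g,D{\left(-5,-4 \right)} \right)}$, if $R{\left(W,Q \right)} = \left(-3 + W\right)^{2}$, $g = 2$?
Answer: $4$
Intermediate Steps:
$\left(-8 + 6\right)^{2} R{\left(g,D{\left(-5,-4 \right)} \right)} = \left(-8 + 6\right)^{2} \left(-3 + 2\right)^{2} = \left(-2\right)^{2} \left(-1\right)^{2} = 4 \cdot 1 = 4$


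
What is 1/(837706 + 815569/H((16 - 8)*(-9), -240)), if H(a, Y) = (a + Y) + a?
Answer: 384/320863535 ≈ 1.1968e-6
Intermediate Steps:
H(a, Y) = Y + 2*a (H(a, Y) = (Y + a) + a = Y + 2*a)
1/(837706 + 815569/H((16 - 8)*(-9), -240)) = 1/(837706 + 815569/(-240 + 2*((16 - 8)*(-9)))) = 1/(837706 + 815569/(-240 + 2*(8*(-9)))) = 1/(837706 + 815569/(-240 + 2*(-72))) = 1/(837706 + 815569/(-240 - 144)) = 1/(837706 + 815569/(-384)) = 1/(837706 + 815569*(-1/384)) = 1/(837706 - 815569/384) = 1/(320863535/384) = 384/320863535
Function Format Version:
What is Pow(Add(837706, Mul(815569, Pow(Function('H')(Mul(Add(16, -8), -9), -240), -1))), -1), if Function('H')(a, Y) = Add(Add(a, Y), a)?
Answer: Rational(384, 320863535) ≈ 1.1968e-6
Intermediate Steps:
Function('H')(a, Y) = Add(Y, Mul(2, a)) (Function('H')(a, Y) = Add(Add(Y, a), a) = Add(Y, Mul(2, a)))
Pow(Add(837706, Mul(815569, Pow(Function('H')(Mul(Add(16, -8), -9), -240), -1))), -1) = Pow(Add(837706, Mul(815569, Pow(Add(-240, Mul(2, Mul(Add(16, -8), -9))), -1))), -1) = Pow(Add(837706, Mul(815569, Pow(Add(-240, Mul(2, Mul(8, -9))), -1))), -1) = Pow(Add(837706, Mul(815569, Pow(Add(-240, Mul(2, -72)), -1))), -1) = Pow(Add(837706, Mul(815569, Pow(Add(-240, -144), -1))), -1) = Pow(Add(837706, Mul(815569, Pow(-384, -1))), -1) = Pow(Add(837706, Mul(815569, Rational(-1, 384))), -1) = Pow(Add(837706, Rational(-815569, 384)), -1) = Pow(Rational(320863535, 384), -1) = Rational(384, 320863535)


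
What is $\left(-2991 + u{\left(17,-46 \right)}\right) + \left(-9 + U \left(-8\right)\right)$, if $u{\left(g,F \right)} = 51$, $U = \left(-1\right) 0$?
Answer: $-2949$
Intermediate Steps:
$U = 0$
$\left(-2991 + u{\left(17,-46 \right)}\right) + \left(-9 + U \left(-8\right)\right) = \left(-2991 + 51\right) + \left(-9 + 0 \left(-8\right)\right) = -2940 + \left(-9 + 0\right) = -2940 - 9 = -2949$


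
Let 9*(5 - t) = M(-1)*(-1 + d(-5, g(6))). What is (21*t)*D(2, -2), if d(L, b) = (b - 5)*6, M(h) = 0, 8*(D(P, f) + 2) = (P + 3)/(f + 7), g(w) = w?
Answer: -1575/8 ≈ -196.88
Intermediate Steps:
D(P, f) = -2 + (3 + P)/(8*(7 + f)) (D(P, f) = -2 + ((P + 3)/(f + 7))/8 = -2 + ((3 + P)/(7 + f))/8 = -2 + (3 + P)/(8*(7 + f)))
d(L, b) = -30 + 6*b (d(L, b) = (-5 + b)*6 = -30 + 6*b)
t = 5 (t = 5 - 0*(-1 + (-30 + 6*6)) = 5 - 0*(-1 + (-30 + 36)) = 5 - 0*(-1 + 6) = 5 - 0*5 = 5 - ⅑*0 = 5 + 0 = 5)
(21*t)*D(2, -2) = (21*5)*((-109 + 2 - 16*(-2))/(8*(7 - 2))) = 105*((⅛)*(-109 + 2 + 32)/5) = 105*((⅛)*(⅕)*(-75)) = 105*(-15/8) = -1575/8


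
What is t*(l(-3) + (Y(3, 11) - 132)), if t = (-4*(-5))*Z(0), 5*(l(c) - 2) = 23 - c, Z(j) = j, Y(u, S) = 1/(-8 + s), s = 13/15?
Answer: 0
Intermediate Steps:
s = 13/15 (s = 13*(1/15) = 13/15 ≈ 0.86667)
Y(u, S) = -15/107 (Y(u, S) = 1/(-8 + 13/15) = 1/(-107/15) = -15/107)
l(c) = 33/5 - c/5 (l(c) = 2 + (23 - c)/5 = 2 + (23/5 - c/5) = 33/5 - c/5)
t = 0 (t = -4*(-5)*0 = 20*0 = 0)
t*(l(-3) + (Y(3, 11) - 132)) = 0*((33/5 - ⅕*(-3)) + (-15/107 - 132)) = 0*((33/5 + ⅗) - 14139/107) = 0*(36/5 - 14139/107) = 0*(-66843/535) = 0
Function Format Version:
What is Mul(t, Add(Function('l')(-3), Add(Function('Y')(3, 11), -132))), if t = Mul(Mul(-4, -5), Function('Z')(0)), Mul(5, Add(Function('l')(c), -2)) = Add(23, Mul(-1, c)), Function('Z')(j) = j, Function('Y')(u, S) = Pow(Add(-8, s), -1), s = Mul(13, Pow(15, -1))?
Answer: 0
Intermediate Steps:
s = Rational(13, 15) (s = Mul(13, Rational(1, 15)) = Rational(13, 15) ≈ 0.86667)
Function('Y')(u, S) = Rational(-15, 107) (Function('Y')(u, S) = Pow(Add(-8, Rational(13, 15)), -1) = Pow(Rational(-107, 15), -1) = Rational(-15, 107))
Function('l')(c) = Add(Rational(33, 5), Mul(Rational(-1, 5), c)) (Function('l')(c) = Add(2, Mul(Rational(1, 5), Add(23, Mul(-1, c)))) = Add(2, Add(Rational(23, 5), Mul(Rational(-1, 5), c))) = Add(Rational(33, 5), Mul(Rational(-1, 5), c)))
t = 0 (t = Mul(Mul(-4, -5), 0) = Mul(20, 0) = 0)
Mul(t, Add(Function('l')(-3), Add(Function('Y')(3, 11), -132))) = Mul(0, Add(Add(Rational(33, 5), Mul(Rational(-1, 5), -3)), Add(Rational(-15, 107), -132))) = Mul(0, Add(Add(Rational(33, 5), Rational(3, 5)), Rational(-14139, 107))) = Mul(0, Add(Rational(36, 5), Rational(-14139, 107))) = Mul(0, Rational(-66843, 535)) = 0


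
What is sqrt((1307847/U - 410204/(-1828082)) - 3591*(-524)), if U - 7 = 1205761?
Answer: 11*sqrt(4722375248540056728107858110)/551060694244 ≈ 1371.7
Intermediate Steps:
U = 1205768 (U = 7 + 1205761 = 1205768)
sqrt((1307847/U - 410204/(-1828082)) - 3591*(-524)) = sqrt((1307847/1205768 - 410204/(-1828082)) - 3591*(-524)) = sqrt((1307847*(1/1205768) - 410204*(-1/1828082)) + 1881684) = sqrt((1307847/1205768 + 205102/914041) + 1881684) = sqrt(1442731208063/1102121388488 + 1881684) = sqrt(2073845625506861855/1102121388488) = 11*sqrt(4722375248540056728107858110)/551060694244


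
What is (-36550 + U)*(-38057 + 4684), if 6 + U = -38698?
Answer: 2511451742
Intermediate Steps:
U = -38704 (U = -6 - 38698 = -38704)
(-36550 + U)*(-38057 + 4684) = (-36550 - 38704)*(-38057 + 4684) = -75254*(-33373) = 2511451742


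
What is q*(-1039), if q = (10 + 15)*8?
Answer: -207800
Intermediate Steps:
q = 200 (q = 25*8 = 200)
q*(-1039) = 200*(-1039) = -207800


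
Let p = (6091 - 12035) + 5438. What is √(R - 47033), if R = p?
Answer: I*√47539 ≈ 218.03*I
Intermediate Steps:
p = -506 (p = -5944 + 5438 = -506)
R = -506
√(R - 47033) = √(-506 - 47033) = √(-47539) = I*√47539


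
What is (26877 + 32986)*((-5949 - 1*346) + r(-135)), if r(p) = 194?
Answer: -365224163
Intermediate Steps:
(26877 + 32986)*((-5949 - 1*346) + r(-135)) = (26877 + 32986)*((-5949 - 1*346) + 194) = 59863*((-5949 - 346) + 194) = 59863*(-6295 + 194) = 59863*(-6101) = -365224163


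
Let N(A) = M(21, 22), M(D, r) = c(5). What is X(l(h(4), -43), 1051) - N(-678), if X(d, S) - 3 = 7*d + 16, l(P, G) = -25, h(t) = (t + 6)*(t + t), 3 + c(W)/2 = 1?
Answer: -152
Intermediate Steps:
c(W) = -4 (c(W) = -6 + 2*1 = -6 + 2 = -4)
h(t) = 2*t*(6 + t) (h(t) = (6 + t)*(2*t) = 2*t*(6 + t))
M(D, r) = -4
X(d, S) = 19 + 7*d (X(d, S) = 3 + (7*d + 16) = 3 + (16 + 7*d) = 19 + 7*d)
N(A) = -4
X(l(h(4), -43), 1051) - N(-678) = (19 + 7*(-25)) - 1*(-4) = (19 - 175) + 4 = -156 + 4 = -152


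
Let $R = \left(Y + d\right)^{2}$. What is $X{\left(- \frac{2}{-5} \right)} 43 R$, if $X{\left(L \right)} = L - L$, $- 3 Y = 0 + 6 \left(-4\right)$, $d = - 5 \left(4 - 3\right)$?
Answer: $0$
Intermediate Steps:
$d = -5$ ($d = \left(-5\right) 1 = -5$)
$Y = 8$ ($Y = - \frac{0 + 6 \left(-4\right)}{3} = - \frac{0 - 24}{3} = \left(- \frac{1}{3}\right) \left(-24\right) = 8$)
$X{\left(L \right)} = 0$
$R = 9$ ($R = \left(8 - 5\right)^{2} = 3^{2} = 9$)
$X{\left(- \frac{2}{-5} \right)} 43 R = 0 \cdot 43 \cdot 9 = 0 \cdot 9 = 0$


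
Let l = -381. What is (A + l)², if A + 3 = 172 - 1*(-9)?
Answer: 41209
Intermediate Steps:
A = 178 (A = -3 + (172 - 1*(-9)) = -3 + (172 + 9) = -3 + 181 = 178)
(A + l)² = (178 - 381)² = (-203)² = 41209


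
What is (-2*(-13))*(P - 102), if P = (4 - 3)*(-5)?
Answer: -2782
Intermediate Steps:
P = -5 (P = 1*(-5) = -5)
(-2*(-13))*(P - 102) = (-2*(-13))*(-5 - 102) = 26*(-107) = -2782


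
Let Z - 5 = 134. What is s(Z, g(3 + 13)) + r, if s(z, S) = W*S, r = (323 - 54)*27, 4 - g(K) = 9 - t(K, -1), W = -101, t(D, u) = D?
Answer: 6152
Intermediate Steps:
Z = 139 (Z = 5 + 134 = 139)
g(K) = -5 + K (g(K) = 4 - (9 - K) = 4 + (-9 + K) = -5 + K)
r = 7263 (r = 269*27 = 7263)
s(z, S) = -101*S
s(Z, g(3 + 13)) + r = -101*(-5 + (3 + 13)) + 7263 = -101*(-5 + 16) + 7263 = -101*11 + 7263 = -1111 + 7263 = 6152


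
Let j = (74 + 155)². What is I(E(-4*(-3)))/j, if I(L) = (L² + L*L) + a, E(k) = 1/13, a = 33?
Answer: 5579/8862529 ≈ 0.00062950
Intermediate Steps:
E(k) = 1/13
j = 52441 (j = 229² = 52441)
I(L) = 33 + 2*L² (I(L) = (L² + L*L) + 33 = (L² + L²) + 33 = 2*L² + 33 = 33 + 2*L²)
I(E(-4*(-3)))/j = (33 + 2*(1/13)²)/52441 = (33 + 2*(1/169))*(1/52441) = (33 + 2/169)*(1/52441) = (5579/169)*(1/52441) = 5579/8862529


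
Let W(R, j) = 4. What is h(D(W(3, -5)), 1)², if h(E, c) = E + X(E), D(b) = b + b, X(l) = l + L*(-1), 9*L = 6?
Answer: 2116/9 ≈ 235.11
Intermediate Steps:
L = ⅔ (L = (⅑)*6 = ⅔ ≈ 0.66667)
X(l) = -⅔ + l (X(l) = l + (⅔)*(-1) = l - ⅔ = -⅔ + l)
D(b) = 2*b
h(E, c) = -⅔ + 2*E (h(E, c) = E + (-⅔ + E) = -⅔ + 2*E)
h(D(W(3, -5)), 1)² = (-⅔ + 2*(2*4))² = (-⅔ + 2*8)² = (-⅔ + 16)² = (46/3)² = 2116/9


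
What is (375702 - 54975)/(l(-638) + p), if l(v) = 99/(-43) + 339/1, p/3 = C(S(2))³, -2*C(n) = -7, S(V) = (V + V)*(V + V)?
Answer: 36776696/53357 ≈ 689.26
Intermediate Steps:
S(V) = 4*V² (S(V) = (2*V)*(2*V) = 4*V²)
C(n) = 7/2 (C(n) = -½*(-7) = 7/2)
p = 1029/8 (p = 3*(7/2)³ = 3*(343/8) = 1029/8 ≈ 128.63)
l(v) = 14478/43 (l(v) = 99*(-1/43) + 339*1 = -99/43 + 339 = 14478/43)
(375702 - 54975)/(l(-638) + p) = (375702 - 54975)/(14478/43 + 1029/8) = 320727/(160071/344) = 320727*(344/160071) = 36776696/53357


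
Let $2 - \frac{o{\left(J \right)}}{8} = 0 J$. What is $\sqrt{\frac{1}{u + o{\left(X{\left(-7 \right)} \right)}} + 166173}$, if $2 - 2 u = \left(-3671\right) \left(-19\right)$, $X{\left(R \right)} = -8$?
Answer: $\frac{\sqrt{807630894562495}}{69715} \approx 407.64$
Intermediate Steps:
$u = - \frac{69747}{2}$ ($u = 1 - \frac{\left(-3671\right) \left(-19\right)}{2} = 1 - \frac{69749}{2} = - \frac{69747}{2} \approx -34874.0$)
$o{\left(J \right)} = 16$ ($o{\left(J \right)} = 16 - 8 \cdot 0 J = 16 - 0 = 16 + 0 = 16$)
$\sqrt{\frac{1}{u + o{\left(X{\left(-7 \right)} \right)}} + 166173} = \sqrt{\frac{1}{- \frac{69747}{2} + 16} + 166173} = \sqrt{\frac{1}{- \frac{69715}{2}} + 166173} = \sqrt{- \frac{2}{69715} + 166173} = \sqrt{\frac{11584750693}{69715}} = \frac{\sqrt{807630894562495}}{69715}$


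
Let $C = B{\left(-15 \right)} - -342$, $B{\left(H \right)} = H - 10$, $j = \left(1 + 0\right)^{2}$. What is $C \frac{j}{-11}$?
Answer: $- \frac{317}{11} \approx -28.818$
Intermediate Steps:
$j = 1$ ($j = 1^{2} = 1$)
$B{\left(H \right)} = -10 + H$ ($B{\left(H \right)} = H - 10 = -10 + H$)
$C = 317$ ($C = \left(-10 - 15\right) - -342 = -25 + 342 = 317$)
$C \frac{j}{-11} = 317 \cdot 1 \frac{1}{-11} = 317 \cdot 1 \left(- \frac{1}{11}\right) = 317 \left(- \frac{1}{11}\right) = - \frac{317}{11}$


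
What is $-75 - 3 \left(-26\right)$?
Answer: $3$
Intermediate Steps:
$-75 - 3 \left(-26\right) = -75 - -78 = -75 + 78 = 3$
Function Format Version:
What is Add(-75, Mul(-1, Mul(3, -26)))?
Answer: 3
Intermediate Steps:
Add(-75, Mul(-1, Mul(3, -26))) = Add(-75, Mul(-1, -78)) = Add(-75, 78) = 3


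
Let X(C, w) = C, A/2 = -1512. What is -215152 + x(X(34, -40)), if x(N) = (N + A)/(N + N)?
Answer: -7316663/34 ≈ -2.1520e+5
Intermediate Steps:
A = -3024 (A = 2*(-1512) = -3024)
x(N) = (-3024 + N)/(2*N) (x(N) = (N - 3024)/(N + N) = (-3024 + N)/((2*N)) = (-3024 + N)*(1/(2*N)) = (-3024 + N)/(2*N))
-215152 + x(X(34, -40)) = -215152 + (½)*(-3024 + 34)/34 = -215152 + (½)*(1/34)*(-2990) = -215152 - 1495/34 = -7316663/34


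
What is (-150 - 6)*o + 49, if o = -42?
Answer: 6601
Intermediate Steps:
(-150 - 6)*o + 49 = (-150 - 6)*(-42) + 49 = -156*(-42) + 49 = 6552 + 49 = 6601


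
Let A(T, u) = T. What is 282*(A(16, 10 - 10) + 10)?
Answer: 7332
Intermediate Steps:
282*(A(16, 10 - 10) + 10) = 282*(16 + 10) = 282*26 = 7332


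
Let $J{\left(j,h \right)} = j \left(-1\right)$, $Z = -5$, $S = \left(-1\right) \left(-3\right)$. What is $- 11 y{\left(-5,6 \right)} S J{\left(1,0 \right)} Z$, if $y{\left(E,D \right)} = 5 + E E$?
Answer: $-4950$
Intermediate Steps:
$S = 3$
$J{\left(j,h \right)} = - j$
$y{\left(E,D \right)} = 5 + E^{2}$
$- 11 y{\left(-5,6 \right)} S J{\left(1,0 \right)} Z = - 11 \left(5 + \left(-5\right)^{2}\right) 3 \left(\left(-1\right) 1\right) \left(-5\right) = - 11 \left(5 + 25\right) 3 \left(-1\right) \left(-5\right) = \left(-11\right) 30 \left(\left(-3\right) \left(-5\right)\right) = \left(-330\right) 15 = -4950$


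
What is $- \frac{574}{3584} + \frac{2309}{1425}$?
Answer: $\frac{532679}{364800} \approx 1.4602$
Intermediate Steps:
$- \frac{574}{3584} + \frac{2309}{1425} = \left(-574\right) \frac{1}{3584} + 2309 \cdot \frac{1}{1425} = - \frac{41}{256} + \frac{2309}{1425} = \frac{532679}{364800}$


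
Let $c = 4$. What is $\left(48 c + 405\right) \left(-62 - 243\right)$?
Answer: $-182085$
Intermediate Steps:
$\left(48 c + 405\right) \left(-62 - 243\right) = \left(48 \cdot 4 + 405\right) \left(-62 - 243\right) = \left(192 + 405\right) \left(-305\right) = 597 \left(-305\right) = -182085$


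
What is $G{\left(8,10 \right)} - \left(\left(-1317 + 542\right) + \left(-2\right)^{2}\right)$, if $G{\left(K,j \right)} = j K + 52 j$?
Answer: $1371$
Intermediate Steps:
$G{\left(K,j \right)} = 52 j + K j$ ($G{\left(K,j \right)} = K j + 52 j = 52 j + K j$)
$G{\left(8,10 \right)} - \left(\left(-1317 + 542\right) + \left(-2\right)^{2}\right) = 10 \left(52 + 8\right) - \left(\left(-1317 + 542\right) + \left(-2\right)^{2}\right) = 10 \cdot 60 - \left(-775 + 4\right) = 600 - -771 = 600 + 771 = 1371$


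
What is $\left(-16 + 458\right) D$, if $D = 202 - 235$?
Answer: $-14586$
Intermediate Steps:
$D = -33$ ($D = 202 - 235 = -33$)
$\left(-16 + 458\right) D = \left(-16 + 458\right) \left(-33\right) = 442 \left(-33\right) = -14586$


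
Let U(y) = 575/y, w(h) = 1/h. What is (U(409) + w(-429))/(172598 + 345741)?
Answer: 246266/90948279279 ≈ 2.7078e-6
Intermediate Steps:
(U(409) + w(-429))/(172598 + 345741) = (575/409 + 1/(-429))/(172598 + 345741) = (575*(1/409) - 1/429)/518339 = (575/409 - 1/429)*(1/518339) = (246266/175461)*(1/518339) = 246266/90948279279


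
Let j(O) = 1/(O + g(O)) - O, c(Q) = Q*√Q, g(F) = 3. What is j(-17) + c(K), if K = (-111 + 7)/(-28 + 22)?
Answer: 237/14 + 104*√39/9 ≈ 89.093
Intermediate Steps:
K = 52/3 (K = -104/(-6) = -104*(-⅙) = 52/3 ≈ 17.333)
c(Q) = Q^(3/2)
j(O) = 1/(3 + O) - O (j(O) = 1/(O + 3) - O = 1/(3 + O) - O)
j(-17) + c(K) = (1 - 1*(-17)² - 3*(-17))/(3 - 17) + (52/3)^(3/2) = (1 - 1*289 + 51)/(-14) + 104*√39/9 = -(1 - 289 + 51)/14 + 104*√39/9 = -1/14*(-237) + 104*√39/9 = 237/14 + 104*√39/9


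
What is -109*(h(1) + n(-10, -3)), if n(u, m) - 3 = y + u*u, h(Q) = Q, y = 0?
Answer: -11336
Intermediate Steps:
n(u, m) = 3 + u² (n(u, m) = 3 + (0 + u*u) = 3 + (0 + u²) = 3 + u²)
-109*(h(1) + n(-10, -3)) = -109*(1 + (3 + (-10)²)) = -109*(1 + (3 + 100)) = -109*(1 + 103) = -109*104 = -11336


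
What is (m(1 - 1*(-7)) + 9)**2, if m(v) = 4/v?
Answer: 361/4 ≈ 90.250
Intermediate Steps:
(m(1 - 1*(-7)) + 9)**2 = (4/(1 - 1*(-7)) + 9)**2 = (4/(1 + 7) + 9)**2 = (4/8 + 9)**2 = (4*(1/8) + 9)**2 = (1/2 + 9)**2 = (19/2)**2 = 361/4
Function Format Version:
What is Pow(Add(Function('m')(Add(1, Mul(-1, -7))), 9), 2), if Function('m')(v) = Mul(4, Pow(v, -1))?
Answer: Rational(361, 4) ≈ 90.250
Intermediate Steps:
Pow(Add(Function('m')(Add(1, Mul(-1, -7))), 9), 2) = Pow(Add(Mul(4, Pow(Add(1, Mul(-1, -7)), -1)), 9), 2) = Pow(Add(Mul(4, Pow(Add(1, 7), -1)), 9), 2) = Pow(Add(Mul(4, Pow(8, -1)), 9), 2) = Pow(Add(Mul(4, Rational(1, 8)), 9), 2) = Pow(Add(Rational(1, 2), 9), 2) = Pow(Rational(19, 2), 2) = Rational(361, 4)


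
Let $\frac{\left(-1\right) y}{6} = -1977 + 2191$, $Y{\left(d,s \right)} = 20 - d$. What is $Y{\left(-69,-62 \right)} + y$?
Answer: $-1195$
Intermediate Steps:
$y = -1284$ ($y = - 6 \left(-1977 + 2191\right) = \left(-6\right) 214 = -1284$)
$Y{\left(-69,-62 \right)} + y = \left(20 - -69\right) - 1284 = \left(20 + 69\right) - 1284 = 89 - 1284 = -1195$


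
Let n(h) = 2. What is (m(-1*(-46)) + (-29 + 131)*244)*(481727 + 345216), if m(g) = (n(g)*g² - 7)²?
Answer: 14782030346759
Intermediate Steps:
m(g) = (-7 + 2*g²)² (m(g) = (2*g² - 7)² = (-7 + 2*g²)²)
(m(-1*(-46)) + (-29 + 131)*244)*(481727 + 345216) = ((-7 + 2*(-1*(-46))²)² + (-29 + 131)*244)*(481727 + 345216) = ((-7 + 2*46²)² + 102*244)*826943 = ((-7 + 2*2116)² + 24888)*826943 = ((-7 + 4232)² + 24888)*826943 = (4225² + 24888)*826943 = (17850625 + 24888)*826943 = 17875513*826943 = 14782030346759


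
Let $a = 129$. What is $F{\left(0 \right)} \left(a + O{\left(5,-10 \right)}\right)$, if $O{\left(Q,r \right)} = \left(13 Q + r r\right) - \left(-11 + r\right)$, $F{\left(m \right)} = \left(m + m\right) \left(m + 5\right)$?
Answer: $0$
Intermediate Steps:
$F{\left(m \right)} = 2 m \left(5 + m\right)$
$O{\left(Q,r \right)} = 11 + r^{2} - r + 13 Q$ ($O{\left(Q,r \right)} = \left(13 Q + r^{2}\right) - \left(-11 + r\right) = \left(r^{2} + 13 Q\right) - \left(-11 + r\right) = 11 + r^{2} - r + 13 Q$)
$F{\left(0 \right)} \left(a + O{\left(5,-10 \right)}\right) = 2 \cdot 0 \left(5 + 0\right) \left(129 + \left(11 + \left(-10\right)^{2} - -10 + 13 \cdot 5\right)\right) = 2 \cdot 0 \cdot 5 \left(129 + \left(11 + 100 + 10 + 65\right)\right) = 0 \left(129 + 186\right) = 0 \cdot 315 = 0$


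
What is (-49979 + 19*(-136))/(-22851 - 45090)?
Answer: 17521/22647 ≈ 0.77366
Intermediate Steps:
(-49979 + 19*(-136))/(-22851 - 45090) = (-49979 - 2584)/(-67941) = -52563*(-1/67941) = 17521/22647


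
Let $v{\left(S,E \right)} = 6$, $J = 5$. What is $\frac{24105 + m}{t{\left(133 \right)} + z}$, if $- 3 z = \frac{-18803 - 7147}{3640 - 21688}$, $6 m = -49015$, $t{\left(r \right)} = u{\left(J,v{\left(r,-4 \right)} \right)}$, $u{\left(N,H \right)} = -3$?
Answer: $- \frac{143804960}{31397} \approx -4580.2$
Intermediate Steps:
$t{\left(r \right)} = -3$
$m = - \frac{49015}{6}$ ($m = \frac{1}{6} \left(-49015\right) = - \frac{49015}{6} \approx -8169.2$)
$z = - \frac{4325}{9024}$ ($z = - \frac{\left(-18803 - 7147\right) \frac{1}{3640 - 21688}}{3} = - \frac{\left(-25950\right) \frac{1}{-18048}}{3} = - \frac{\left(-25950\right) \left(- \frac{1}{18048}\right)}{3} = \left(- \frac{1}{3}\right) \frac{4325}{3008} = - \frac{4325}{9024} \approx -0.47928$)
$\frac{24105 + m}{t{\left(133 \right)} + z} = \frac{24105 - \frac{49015}{6}}{-3 - \frac{4325}{9024}} = \frac{95615}{6 \left(- \frac{31397}{9024}\right)} = \frac{95615}{6} \left(- \frac{9024}{31397}\right) = - \frac{143804960}{31397}$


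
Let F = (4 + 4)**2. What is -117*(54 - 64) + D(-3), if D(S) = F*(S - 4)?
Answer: 722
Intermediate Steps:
F = 64 (F = 8**2 = 64)
D(S) = -256 + 64*S (D(S) = 64*(S - 4) = 64*(-4 + S) = -256 + 64*S)
-117*(54 - 64) + D(-3) = -117*(54 - 64) + (-256 + 64*(-3)) = -117*(-10) + (-256 - 192) = 1170 - 448 = 722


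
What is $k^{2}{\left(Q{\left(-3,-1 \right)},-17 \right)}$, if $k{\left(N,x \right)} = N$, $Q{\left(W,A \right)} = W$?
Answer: $9$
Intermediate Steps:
$k^{2}{\left(Q{\left(-3,-1 \right)},-17 \right)} = \left(-3\right)^{2} = 9$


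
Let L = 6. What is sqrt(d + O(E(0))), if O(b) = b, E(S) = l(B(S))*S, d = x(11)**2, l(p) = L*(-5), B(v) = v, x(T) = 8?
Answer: 8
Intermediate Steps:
l(p) = -30 (l(p) = 6*(-5) = -30)
d = 64 (d = 8**2 = 64)
E(S) = -30*S
sqrt(d + O(E(0))) = sqrt(64 - 30*0) = sqrt(64 + 0) = sqrt(64) = 8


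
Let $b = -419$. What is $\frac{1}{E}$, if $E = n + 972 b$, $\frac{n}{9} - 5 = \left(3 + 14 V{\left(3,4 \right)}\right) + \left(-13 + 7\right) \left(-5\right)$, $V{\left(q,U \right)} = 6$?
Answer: $- \frac{1}{406170} \approx -2.462 \cdot 10^{-6}$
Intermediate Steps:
$n = 1098$ ($n = 45 + 9 \left(\left(3 + 14 \cdot 6\right) + \left(-13 + 7\right) \left(-5\right)\right) = 45 + 9 \left(\left(3 + 84\right) - -30\right) = 45 + 9 \left(87 + 30\right) = 45 + 9 \cdot 117 = 45 + 1053 = 1098$)
$E = -406170$ ($E = 1098 + 972 \left(-419\right) = 1098 - 407268 = -406170$)
$\frac{1}{E} = \frac{1}{-406170} = - \frac{1}{406170}$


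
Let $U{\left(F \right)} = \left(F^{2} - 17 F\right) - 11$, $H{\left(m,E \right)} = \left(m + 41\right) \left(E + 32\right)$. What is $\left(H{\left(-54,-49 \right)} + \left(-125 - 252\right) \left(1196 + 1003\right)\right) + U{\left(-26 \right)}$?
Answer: $-827695$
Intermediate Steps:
$H{\left(m,E \right)} = \left(32 + E\right) \left(41 + m\right)$ ($H{\left(m,E \right)} = \left(41 + m\right) \left(32 + E\right) = \left(32 + E\right) \left(41 + m\right)$)
$U{\left(F \right)} = -11 + F^{2} - 17 F$
$\left(H{\left(-54,-49 \right)} + \left(-125 - 252\right) \left(1196 + 1003\right)\right) + U{\left(-26 \right)} = \left(\left(1312 + 32 \left(-54\right) + 41 \left(-49\right) - -2646\right) + \left(-125 - 252\right) \left(1196 + 1003\right)\right) - \left(-431 - 676\right) = \left(\left(1312 - 1728 - 2009 + 2646\right) - 829023\right) + \left(-11 + 676 + 442\right) = \left(221 - 829023\right) + 1107 = -828802 + 1107 = -827695$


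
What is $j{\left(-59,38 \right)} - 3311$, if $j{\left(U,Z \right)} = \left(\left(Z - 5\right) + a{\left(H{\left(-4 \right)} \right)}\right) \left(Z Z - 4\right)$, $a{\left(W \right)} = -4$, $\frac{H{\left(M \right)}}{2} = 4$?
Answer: $38449$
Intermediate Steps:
$H{\left(M \right)} = 8$ ($H{\left(M \right)} = 2 \cdot 4 = 8$)
$j{\left(U,Z \right)} = \left(-9 + Z\right) \left(-4 + Z^{2}\right)$ ($j{\left(U,Z \right)} = \left(\left(Z - 5\right) - 4\right) \left(Z Z - 4\right) = \left(\left(-5 + Z\right) - 4\right) \left(Z^{2} - 4\right) = \left(-9 + Z\right) \left(-4 + Z^{2}\right)$)
$j{\left(-59,38 \right)} - 3311 = \left(36 + 38^{3} - 9 \cdot 38^{2} - 152\right) - 3311 = \left(36 + 54872 - 12996 - 152\right) - 3311 = 41760 - 3311 = 38449$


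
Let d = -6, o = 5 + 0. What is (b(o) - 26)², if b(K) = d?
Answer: 1024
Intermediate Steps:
o = 5
b(K) = -6
(b(o) - 26)² = (-6 - 26)² = (-32)² = 1024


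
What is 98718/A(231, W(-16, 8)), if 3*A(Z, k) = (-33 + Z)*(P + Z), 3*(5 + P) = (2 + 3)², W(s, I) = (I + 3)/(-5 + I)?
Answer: 49359/7733 ≈ 6.3829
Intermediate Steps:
W(s, I) = (3 + I)/(-5 + I)
P = 10/3 (P = -5 + (2 + 3)²/3 = -5 + (⅓)*5² = -5 + (⅓)*25 = -5 + 25/3 = 10/3 ≈ 3.3333)
A(Z, k) = (-33 + Z)*(10/3 + Z)/3 (A(Z, k) = ((-33 + Z)*(10/3 + Z))/3 = (-33 + Z)*(10/3 + Z)/3)
98718/A(231, W(-16, 8)) = 98718/(-110/3 - 89/9*231 + (⅓)*231²) = 98718/(-110/3 - 6853/3 + (⅓)*53361) = 98718/(-110/3 - 6853/3 + 17787) = 98718/15466 = 98718*(1/15466) = 49359/7733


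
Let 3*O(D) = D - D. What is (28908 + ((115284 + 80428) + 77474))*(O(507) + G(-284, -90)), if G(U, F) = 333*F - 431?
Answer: -9183959694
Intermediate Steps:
O(D) = 0 (O(D) = (D - D)/3 = (⅓)*0 = 0)
G(U, F) = -431 + 333*F
(28908 + ((115284 + 80428) + 77474))*(O(507) + G(-284, -90)) = (28908 + ((115284 + 80428) + 77474))*(0 + (-431 + 333*(-90))) = (28908 + (195712 + 77474))*(0 + (-431 - 29970)) = (28908 + 273186)*(0 - 30401) = 302094*(-30401) = -9183959694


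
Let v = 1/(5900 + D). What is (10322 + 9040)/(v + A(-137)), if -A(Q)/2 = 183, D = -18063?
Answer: -235500006/4451659 ≈ -52.902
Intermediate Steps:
A(Q) = -366 (A(Q) = -2*183 = -366)
v = -1/12163 (v = 1/(5900 - 18063) = 1/(-12163) = -1/12163 ≈ -8.2217e-5)
(10322 + 9040)/(v + A(-137)) = (10322 + 9040)/(-1/12163 - 366) = 19362/(-4451659/12163) = 19362*(-12163/4451659) = -235500006/4451659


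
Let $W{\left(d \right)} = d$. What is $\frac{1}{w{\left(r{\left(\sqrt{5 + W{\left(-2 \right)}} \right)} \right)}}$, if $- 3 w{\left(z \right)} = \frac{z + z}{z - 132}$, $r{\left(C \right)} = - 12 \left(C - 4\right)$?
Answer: $\frac{93}{26} + \frac{33 \sqrt{3}}{26} \approx 5.7753$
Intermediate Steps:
$r{\left(C \right)} = 48 - 12 C$ ($r{\left(C \right)} = - 12 \left(-4 + C\right) = 48 - 12 C$)
$w{\left(z \right)} = - \frac{2 z}{3 \left(-132 + z\right)}$ ($w{\left(z \right)} = - \frac{\left(z + z\right) \frac{1}{z - 132}}{3} = - \frac{2 z \frac{1}{-132 + z}}{3} = - \frac{2 z}{3 \left(-132 + z\right)}$)
$\frac{1}{w{\left(r{\left(\sqrt{5 + W{\left(-2 \right)}} \right)} \right)}} = \frac{1}{\left(-2\right) \left(48 - 12 \sqrt{5 - 2}\right) \frac{1}{-396 + 3 \left(48 - 12 \sqrt{5 - 2}\right)}} = \frac{1}{\left(-2\right) \left(48 - 12 \sqrt{3}\right) \frac{1}{-396 + 3 \left(48 - 12 \sqrt{3}\right)}} = \frac{1}{\left(-2\right) \left(48 - 12 \sqrt{3}\right) \frac{1}{-396 + \left(144 - 36 \sqrt{3}\right)}} = \frac{1}{\left(-2\right) \left(48 - 12 \sqrt{3}\right) \frac{1}{-252 - 36 \sqrt{3}}} = \frac{1}{\left(-2\right) \frac{1}{-252 - 36 \sqrt{3}} \left(48 - 12 \sqrt{3}\right)} = - \frac{-252 - 36 \sqrt{3}}{2 \left(48 - 12 \sqrt{3}\right)}$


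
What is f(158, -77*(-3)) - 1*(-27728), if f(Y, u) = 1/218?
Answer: 6044705/218 ≈ 27728.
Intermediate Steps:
f(Y, u) = 1/218
f(158, -77*(-3)) - 1*(-27728) = 1/218 - 1*(-27728) = 1/218 + 27728 = 6044705/218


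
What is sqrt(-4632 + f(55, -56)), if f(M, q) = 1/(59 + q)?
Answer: I*sqrt(41685)/3 ≈ 68.056*I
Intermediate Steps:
sqrt(-4632 + f(55, -56)) = sqrt(-4632 + 1/(59 - 56)) = sqrt(-4632 + 1/3) = sqrt(-13895/3) = I*sqrt(41685)/3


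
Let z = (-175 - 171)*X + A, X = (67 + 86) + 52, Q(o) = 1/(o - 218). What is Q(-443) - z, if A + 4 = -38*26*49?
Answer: 78887705/661 ≈ 1.1935e+5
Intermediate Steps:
Q(o) = 1/(-218 + o)
X = 205 (X = 153 + 52 = 205)
A = -48416 (A = -4 - 38*26*49 = -4 - 988*49 = -4 - 48412 = -48416)
z = -119346 (z = (-175 - 171)*205 - 48416 = -346*205 - 48416 = -70930 - 48416 = -119346)
Q(-443) - z = 1/(-218 - 443) - 1*(-119346) = 1/(-661) + 119346 = -1/661 + 119346 = 78887705/661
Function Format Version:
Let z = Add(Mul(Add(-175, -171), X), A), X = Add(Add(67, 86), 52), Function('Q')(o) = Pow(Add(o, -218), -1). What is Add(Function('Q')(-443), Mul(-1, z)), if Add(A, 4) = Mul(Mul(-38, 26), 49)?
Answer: Rational(78887705, 661) ≈ 1.1935e+5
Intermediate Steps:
Function('Q')(o) = Pow(Add(-218, o), -1)
X = 205 (X = Add(153, 52) = 205)
A = -48416 (A = Add(-4, Mul(Mul(-38, 26), 49)) = Add(-4, Mul(-988, 49)) = Add(-4, -48412) = -48416)
z = -119346 (z = Add(Mul(Add(-175, -171), 205), -48416) = Add(Mul(-346, 205), -48416) = Add(-70930, -48416) = -119346)
Add(Function('Q')(-443), Mul(-1, z)) = Add(Pow(Add(-218, -443), -1), Mul(-1, -119346)) = Add(Pow(-661, -1), 119346) = Add(Rational(-1, 661), 119346) = Rational(78887705, 661)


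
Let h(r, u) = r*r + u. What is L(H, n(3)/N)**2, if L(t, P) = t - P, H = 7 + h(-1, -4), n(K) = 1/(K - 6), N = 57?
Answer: 469225/29241 ≈ 16.047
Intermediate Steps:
n(K) = 1/(-6 + K)
h(r, u) = u + r**2 (h(r, u) = r**2 + u = u + r**2)
H = 4 (H = 7 + (-4 + (-1)**2) = 7 + (-4 + 1) = 7 - 3 = 4)
L(H, n(3)/N)**2 = (4 - 1/((-6 + 3)*57))**2 = (4 - 1/((-3)*57))**2 = (4 - (-1)/(3*57))**2 = (4 - 1*(-1/171))**2 = (4 + 1/171)**2 = (685/171)**2 = 469225/29241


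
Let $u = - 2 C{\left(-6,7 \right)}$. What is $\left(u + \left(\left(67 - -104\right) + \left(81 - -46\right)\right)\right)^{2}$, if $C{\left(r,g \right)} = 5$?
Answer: $82944$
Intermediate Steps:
$u = -10$ ($u = \left(-2\right) 5 = -10$)
$\left(u + \left(\left(67 - -104\right) + \left(81 - -46\right)\right)\right)^{2} = \left(-10 + \left(\left(67 - -104\right) + \left(81 - -46\right)\right)\right)^{2} = \left(-10 + \left(\left(67 + 104\right) + \left(81 + 46\right)\right)\right)^{2} = \left(-10 + \left(171 + 127\right)\right)^{2} = \left(-10 + 298\right)^{2} = 288^{2} = 82944$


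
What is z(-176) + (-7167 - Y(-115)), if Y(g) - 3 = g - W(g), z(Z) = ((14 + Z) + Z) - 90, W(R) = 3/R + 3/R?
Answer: -860551/115 ≈ -7483.1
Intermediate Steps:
W(R) = 6/R
z(Z) = -76 + 2*Z (z(Z) = (14 + 2*Z) - 90 = -76 + 2*Z)
Y(g) = 3 + g - 6/g (Y(g) = 3 + (g - 6/g) = 3 + g - 6/g)
z(-176) + (-7167 - Y(-115)) = (-76 + 2*(-176)) + (-7167 - (3 - 115 - 6/(-115))) = (-76 - 352) + (-7167 - (3 - 115 - 6*(-1/115))) = -428 + (-7167 - (3 - 115 + 6/115)) = -428 + (-7167 - 1*(-12874/115)) = -428 + (-7167 + 12874/115) = -428 - 811331/115 = -860551/115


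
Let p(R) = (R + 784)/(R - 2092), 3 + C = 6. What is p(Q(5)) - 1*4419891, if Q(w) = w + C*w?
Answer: -2289503739/518 ≈ -4.4199e+6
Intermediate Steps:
C = 3 (C = -3 + 6 = 3)
Q(w) = 4*w (Q(w) = w + 3*w = 4*w)
p(R) = (784 + R)/(-2092 + R)
p(Q(5)) - 1*4419891 = (784 + 4*5)/(-2092 + 4*5) - 1*4419891 = (784 + 20)/(-2092 + 20) - 4419891 = 804/(-2072) - 4419891 = -1/2072*804 - 4419891 = -201/518 - 4419891 = -2289503739/518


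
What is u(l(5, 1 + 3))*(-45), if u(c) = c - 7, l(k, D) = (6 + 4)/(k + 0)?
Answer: 225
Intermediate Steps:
l(k, D) = 10/k
u(c) = -7 + c
u(l(5, 1 + 3))*(-45) = (-7 + 10/5)*(-45) = (-7 + 10*(⅕))*(-45) = (-7 + 2)*(-45) = -5*(-45) = 225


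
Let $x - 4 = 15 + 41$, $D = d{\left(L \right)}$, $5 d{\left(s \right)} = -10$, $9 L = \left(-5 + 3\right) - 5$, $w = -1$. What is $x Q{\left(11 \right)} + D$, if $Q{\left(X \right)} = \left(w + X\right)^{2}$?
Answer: $5998$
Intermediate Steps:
$Q{\left(X \right)} = \left(-1 + X\right)^{2}$
$L = - \frac{7}{9}$ ($L = \frac{\left(-5 + 3\right) - 5}{9} = \frac{-2 - 5}{9} = \frac{1}{9} \left(-7\right) = - \frac{7}{9} \approx -0.77778$)
$d{\left(s \right)} = -2$ ($d{\left(s \right)} = \frac{1}{5} \left(-10\right) = -2$)
$D = -2$
$x = 60$ ($x = 4 + \left(15 + 41\right) = 4 + 56 = 60$)
$x Q{\left(11 \right)} + D = 60 \left(-1 + 11\right)^{2} - 2 = 60 \cdot 10^{2} - 2 = 60 \cdot 100 - 2 = 6000 - 2 = 5998$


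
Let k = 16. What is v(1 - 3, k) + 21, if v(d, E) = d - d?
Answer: 21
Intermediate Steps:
v(d, E) = 0
v(1 - 3, k) + 21 = 0 + 21 = 21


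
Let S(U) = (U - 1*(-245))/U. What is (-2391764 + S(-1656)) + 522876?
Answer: -3094877117/1656 ≈ -1.8689e+6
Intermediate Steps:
S(U) = (245 + U)/U (S(U) = (U + 245)/U = (245 + U)/U)
(-2391764 + S(-1656)) + 522876 = (-2391764 + (245 - 1656)/(-1656)) + 522876 = (-2391764 - 1/1656*(-1411)) + 522876 = (-2391764 + 1411/1656) + 522876 = -3960759773/1656 + 522876 = -3094877117/1656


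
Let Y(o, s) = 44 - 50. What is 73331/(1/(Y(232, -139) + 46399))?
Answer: 3402045083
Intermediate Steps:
Y(o, s) = -6
73331/(1/(Y(232, -139) + 46399)) = 73331/(1/(-6 + 46399)) = 73331/(1/46393) = 73331*46393 = 3402045083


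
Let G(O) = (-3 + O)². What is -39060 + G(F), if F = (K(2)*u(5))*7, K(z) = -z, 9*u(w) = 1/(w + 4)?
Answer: -256206611/6561 ≈ -39050.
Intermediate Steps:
u(w) = 1/(9*(4 + w)) (u(w) = 1/(9*(w + 4)) = 1/(9*(4 + w)))
F = -14/81 (F = ((-1*2)*(1/(9*(4 + 5))))*7 = -2/(9*9)*7 = -2*1/81*7 = -2/81*7 = -14/81 ≈ -0.17284)
-39060 + G(F) = -39060 + (-3 - 14/81)² = -39060 + (-257/81)² = -39060 + 66049/6561 = -256206611/6561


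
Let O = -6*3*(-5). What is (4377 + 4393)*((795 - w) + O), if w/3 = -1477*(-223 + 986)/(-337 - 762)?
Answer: -3017178180/157 ≈ -1.9218e+7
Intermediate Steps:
w = 482979/157 (w = 3*(-1477*(-223 + 986)/(-337 - 762)) = 3*(-1477/((-1099/763))) = 3*(-1477/((-1099*1/763))) = 3*(-1477/(-157/109)) = 3*(-1477*(-109/157)) = 3*(160993/157) = 482979/157 ≈ 3076.3)
O = 90 (O = -18*(-5) = 90)
(4377 + 4393)*((795 - w) + O) = (4377 + 4393)*((795 - 1*482979/157) + 90) = 8770*((795 - 482979/157) + 90) = 8770*(-358164/157 + 90) = 8770*(-344034/157) = -3017178180/157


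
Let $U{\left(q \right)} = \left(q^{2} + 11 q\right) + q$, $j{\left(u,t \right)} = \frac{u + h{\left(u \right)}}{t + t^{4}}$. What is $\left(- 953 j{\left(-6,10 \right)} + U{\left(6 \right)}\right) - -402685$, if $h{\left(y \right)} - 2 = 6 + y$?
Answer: $\frac{2015980871}{5005} \approx 4.0279 \cdot 10^{5}$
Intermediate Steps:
$h{\left(y \right)} = 8 + y$ ($h{\left(y \right)} = 2 + \left(6 + y\right) = 8 + y$)
$j{\left(u,t \right)} = \frac{8 + 2 u}{t + t^{4}}$ ($j{\left(u,t \right)} = \frac{u + \left(8 + u\right)}{t + t^{4}} = \frac{8 + 2 u}{t + t^{4}}$)
$U{\left(q \right)} = q^{2} + 12 q$
$\left(- 953 j{\left(-6,10 \right)} + U{\left(6 \right)}\right) - -402685 = \left(- 953 \frac{8 + 2 \left(-6\right)}{10 + 10^{4}} + 6 \left(12 + 6\right)\right) - -402685 = \left(- 953 \frac{8 - 12}{10 + 10000} + 6 \cdot 18\right) + 402685 = \left(- 953 \cdot \frac{1}{10010} \left(-4\right) + 108\right) + 402685 = \left(\left(-953\right) \left(- \frac{2}{5005}\right) + 108\right) + 402685 = \left(\frac{1906}{5005} + 108\right) + 402685 = \frac{542446}{5005} + 402685 = \frac{2015980871}{5005}$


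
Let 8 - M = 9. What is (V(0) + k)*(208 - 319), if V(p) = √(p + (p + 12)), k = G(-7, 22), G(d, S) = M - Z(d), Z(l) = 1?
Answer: 222 - 222*√3 ≈ -162.52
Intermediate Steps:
M = -1 (M = 8 - 1*9 = 8 - 9 = -1)
G(d, S) = -2 (G(d, S) = -1 - 1*1 = -1 - 1 = -2)
k = -2
V(p) = √(12 + 2*p) (V(p) = √(p + (12 + p)) = √(12 + 2*p))
(V(0) + k)*(208 - 319) = (√(12 + 2*0) - 2)*(208 - 319) = (√(12 + 0) - 2)*(-111) = (√12 - 2)*(-111) = (2*√3 - 2)*(-111) = (-2 + 2*√3)*(-111) = 222 - 222*√3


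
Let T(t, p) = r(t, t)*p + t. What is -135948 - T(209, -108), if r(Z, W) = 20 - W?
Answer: -156569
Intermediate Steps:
T(t, p) = t + p*(20 - t) (T(t, p) = (20 - t)*p + t = p*(20 - t) + t = t + p*(20 - t))
-135948 - T(209, -108) = -135948 - (209 - 1*(-108)*(-20 + 209)) = -135948 - (209 - 1*(-108)*189) = -135948 - (209 + 20412) = -135948 - 1*20621 = -135948 - 20621 = -156569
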